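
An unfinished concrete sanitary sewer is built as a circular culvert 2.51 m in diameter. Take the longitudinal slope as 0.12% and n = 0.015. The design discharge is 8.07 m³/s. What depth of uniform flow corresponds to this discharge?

y_n = 1.98 m

Manning's equation rearranged: A R^(2/3) = nQ / (1·√S) = 0.015 × 8.07 / (√0.0012) = 3.494.
At y = 1.46 m: A R^(2/3) = 2.322 — low.
At y = 1.98 m: A R^(2/3) = 3.495 — matches.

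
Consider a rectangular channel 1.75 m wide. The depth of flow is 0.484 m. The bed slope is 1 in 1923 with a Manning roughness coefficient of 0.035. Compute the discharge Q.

Flow area A = b·y = 1.75 × 0.484 = 0.847 m². Wetted perimeter P = b + 2y = 1.75 + 2×0.484 = 2.718 m.
Hydraulic radius R = A/P = 0.847/2.718 = 0.3116 m.
Manning's equation: Q = (1/n) A R^(2/3) S^(1/2) = (1/0.035) × 0.847 × 0.3116^(2/3) × 0.00052^(1/2) = 0.254 m³/s.

Q = 0.254 m³/s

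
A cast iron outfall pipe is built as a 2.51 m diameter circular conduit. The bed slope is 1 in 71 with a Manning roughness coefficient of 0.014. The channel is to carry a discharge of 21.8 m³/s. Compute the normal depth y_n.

y_n = 1.56 m

Manning's equation rearranged: A R^(2/3) = nQ / (1·√S) = 0.014 × 21.8 / (√0.01408) = 2.572.
Try y = 1.8 m: A R^(2/3) = 3.132 — over.
Try y = 1.32 m: A R^(2/3) = 1.974 — short.
Try y = 1.56 m: A R^(2/3) = 2.57 — ≈ 2.572.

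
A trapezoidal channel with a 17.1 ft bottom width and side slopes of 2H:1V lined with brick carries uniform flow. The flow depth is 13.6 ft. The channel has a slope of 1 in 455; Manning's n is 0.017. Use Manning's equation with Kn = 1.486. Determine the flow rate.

With bottom width b = 17.1 ft and side slope z = 2: A = (b + zy)y = (17.1 + 2×13.6)×13.6 = 602.5 ft²; P = b + 2y√(1+z²) = 17.1 + 2×13.6×2.236 = 77.92 ft.
Hydraulic radius R = A/P = 602.5/77.92 = 7.732 ft.
Manning's equation: Q = (1.486/n) A R^(2/3) S^(1/2) = (1.486/0.017) × 602.5 × 7.732^(2/3) × 0.002198^(1/2) = 9650 ft³/s.

Q = 9650 ft³/s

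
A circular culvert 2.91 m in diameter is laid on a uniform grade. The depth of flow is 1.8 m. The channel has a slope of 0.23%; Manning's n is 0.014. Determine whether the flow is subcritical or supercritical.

subcritical

For a circular section of diameter D = 2.91 m at depth y = 1.8 m, the central angle is θ = 2 arccos(1 − 2y/D) = 3.62 rad. Then A = (D²/8)(θ − sin θ) = 4.32 m² and P = Dθ/2 = 5.268 m.
Hydraulic radius R = A/P = 4.32/5.268 = 0.8201 m.
V = (1/n) R^(2/3) √S = (1/0.014) × 0.8201^(2/3) × √0.0023 = 3.001 m/s. Hydraulic depth D_h = A/T = 4.32/2.827 = 1.528 m.
Froude number Fr = V/√(g·D_h) = 3.001/√(9.81×1.528) = 0.775, which is less than 1, so the flow is subcritical.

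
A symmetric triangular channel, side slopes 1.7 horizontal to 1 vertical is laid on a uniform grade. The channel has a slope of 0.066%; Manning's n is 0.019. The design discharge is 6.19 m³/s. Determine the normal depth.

y_n = 1.79 m

Manning's equation rearranged: A R^(2/3) = nQ / (1·√S) = 0.019 × 6.19 / (√0.00066) = 4.578.
At y = 2.19 m: A R^(2/3) = 7.845 — high.
At y = 1.79 m: A R^(2/3) = 4.582 — ≈ 4.578.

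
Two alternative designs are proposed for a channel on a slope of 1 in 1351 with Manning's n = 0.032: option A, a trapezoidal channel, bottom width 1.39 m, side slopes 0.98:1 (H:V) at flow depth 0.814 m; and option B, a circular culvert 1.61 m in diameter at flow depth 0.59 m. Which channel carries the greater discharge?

channel A

Channel A: With bottom width b = 1.39 m and side slope z = 0.98: A = (b + zy)y = (1.39 + 0.98×0.814)×0.814 = 1.781 m²; P = b + 2y√(1+z²) = 1.39 + 2×0.814×1.4 = 3.669 m. Hydraulic radius R = A/P = 1.781/3.669 = 0.4853 m. Q_A = (1/0.032)·1.781·0.4853^(2/3)·√0.0007402 = 0.935 m³/s.
Channel B: For a circular section of diameter D = 1.61 m at depth y = 0.59 m, the central angle is θ = 2 arccos(1 − 2y/D) = 2.601 rad. Then A = (D²/8)(θ − sin θ) = 0.6759 m² and P = Dθ/2 = 2.094 m. Hydraulic radius R = A/P = 0.6759/2.094 = 0.3228 m. Q_B = (1/0.032)·0.6759·0.3228^(2/3)·√0.0007402 = 0.2704 m³/s.
Q_A = 0.935 m³/s vs Q_B = 0.2704 m³/s, so channel A carries more.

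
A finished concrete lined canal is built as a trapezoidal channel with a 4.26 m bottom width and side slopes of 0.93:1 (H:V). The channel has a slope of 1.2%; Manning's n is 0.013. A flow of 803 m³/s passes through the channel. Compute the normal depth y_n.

y_n = 5.39 m

Manning's equation rearranged: A R^(2/3) = nQ / (1·√S) = 0.013 × 803 / (√0.012) = 95.29.
Try y = 4.52 m: A R^(2/3) = 66.73 — short.
Try y = 6.55 m: A R^(2/3) = 142.9 — over.
Try y = 5.39 m: A R^(2/3) = 95.3 — matches.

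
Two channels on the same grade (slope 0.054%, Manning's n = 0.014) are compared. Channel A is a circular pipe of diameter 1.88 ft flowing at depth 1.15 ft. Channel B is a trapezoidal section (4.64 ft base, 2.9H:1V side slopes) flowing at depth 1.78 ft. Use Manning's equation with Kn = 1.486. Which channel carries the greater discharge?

Channel A: For a circular section of diameter D = 1.88 ft at depth y = 1.15 ft, the central angle is θ = 2 arccos(1 − 2y/D) = 3.592 rad. Then A = (D²/8)(θ − sin θ) = 1.779 ft² and P = Dθ/2 = 3.377 ft. Hydraulic radius R = A/P = 1.779/3.377 = 0.527 ft. Q_A = (1.486/0.014)·1.779·0.527^(2/3)·√0.00054 = 2.864 ft³/s.
Channel B: With bottom width b = 4.64 ft and side slope z = 2.9: A = (b + zy)y = (4.64 + 2.9×1.78)×1.78 = 17.45 ft²; P = b + 2y√(1+z²) = 4.64 + 2×1.78×3.068 = 15.56 ft. Hydraulic radius R = A/P = 17.45/15.56 = 1.121 ft. Q_B = (1.486/0.014)·17.45·1.121^(2/3)·√0.00054 = 46.45 ft³/s.
Q_A = 2.864 ft³/s vs Q_B = 46.45 ft³/s, so channel B carries more.

channel B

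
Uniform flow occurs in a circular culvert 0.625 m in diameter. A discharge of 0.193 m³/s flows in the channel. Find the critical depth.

y_c = 0.28 m

At critical depth, Q² T / (g A³) = 1, i.e. A³/T = Q²/g = 0.193²/9.81 = 0.003797.
Try y = 0.203 m: A³/T = 0.001101 — low.
Try y = 0.309 m: A³/T = 0.005532 — high.
Try y = 0.28 m: A³/T = 0.003795 — close enough.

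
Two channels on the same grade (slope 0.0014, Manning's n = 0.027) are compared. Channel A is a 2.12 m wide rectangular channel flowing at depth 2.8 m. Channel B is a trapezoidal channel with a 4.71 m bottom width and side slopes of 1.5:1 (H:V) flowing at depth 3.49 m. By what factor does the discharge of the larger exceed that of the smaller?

Channel A: Flow area A = b·y = 2.12 × 2.8 = 5.936 m². Wetted perimeter P = b + 2y = 2.12 + 2×2.8 = 7.72 m. Hydraulic radius R = A/P = 5.936/7.72 = 0.7689 m. Q_A = (1/0.027)·5.936·0.7689^(2/3)·√0.0014 = 6.904 m³/s.
Channel B: With bottom width b = 4.71 m and side slope z = 1.5: A = (b + zy)y = (4.71 + 1.5×3.49)×3.49 = 34.71 m²; P = b + 2y√(1+z²) = 4.71 + 2×3.49×1.803 = 17.29 m. Hydraulic radius R = A/P = 34.71/17.29 = 2.007 m. Q_B = (1/0.027)·34.71·2.007^(2/3)·√0.0014 = 76.53 m³/s.
The larger discharge is 76.53 m³/s and the smaller is 6.904 m³/s; the ratio is 11.1.

11.1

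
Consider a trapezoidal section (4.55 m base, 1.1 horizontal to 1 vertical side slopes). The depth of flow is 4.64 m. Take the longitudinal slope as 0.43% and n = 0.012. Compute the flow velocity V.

V = 9.91 m/s

With bottom width b = 4.55 m and side slope z = 1.1: A = (b + zy)y = (4.55 + 1.1×4.64)×4.64 = 44.79 m²; P = b + 2y√(1+z²) = 4.55 + 2×4.64×1.487 = 18.35 m.
Hydraulic radius R = A/P = 44.79/18.35 = 2.442 m.
From Manning's equation, V = (1/n) R^(2/3) S^(1/2) = (1/0.012) × 2.442^(2/3) × 0.0043^(1/2) = 9.91 m/s.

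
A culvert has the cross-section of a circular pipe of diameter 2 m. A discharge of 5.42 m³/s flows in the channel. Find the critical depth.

At critical depth, Q² T / (g A³) = 1, i.e. A³/T = Q²/g = 5.42²/9.81 = 2.995.
Try y = 1.3 m: A³/T = 5.294 — high.
Try y = 0.799 m: A³/T = 0.8207 — low.
Try y = 1.12 m: A³/T = 2.988 — ≈ 2.995.

y_c = 1.12 m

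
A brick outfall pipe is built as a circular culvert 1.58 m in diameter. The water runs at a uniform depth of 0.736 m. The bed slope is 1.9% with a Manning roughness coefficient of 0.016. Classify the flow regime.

supercritical

For a circular section of diameter D = 1.58 m at depth y = 0.736 m, the central angle is θ = 2 arccos(1 − 2y/D) = 3.005 rad. Then A = (D²/8)(θ − sin θ) = 0.8951 m² and P = Dθ/2 = 2.374 m.
Hydraulic radius R = A/P = 0.8951/2.374 = 0.3771 m.
V = (1/n) R^(2/3) √S = (1/0.016) × 0.3771^(2/3) × √0.019 = 4.496 m/s. Hydraulic depth D_h = A/T = 0.8951/1.576 = 0.5678 m.
Froude number Fr = V/√(g·D_h) = 4.496/√(9.81×0.5678) = 1.91, which is greater than 1, so the flow is supercritical.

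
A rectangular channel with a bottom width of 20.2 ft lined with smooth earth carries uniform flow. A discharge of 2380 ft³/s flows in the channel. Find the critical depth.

For a rectangular channel, critical depth y_c = (q²/g)^(1/3) where q = Q/b = 2380/20.2 = 117.8 ft²/s.
So y_c = (117.8²/32.2)^(1/3) = 7.55 ft.

y_c = 7.55 ft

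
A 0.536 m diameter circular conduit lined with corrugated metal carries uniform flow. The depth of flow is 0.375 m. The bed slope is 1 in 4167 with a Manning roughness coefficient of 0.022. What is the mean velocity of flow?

For a circular section of diameter D = 0.536 m at depth y = 0.375 m, the central angle is θ = 2 arccos(1 − 2y/D) = 3.963 rad. Then A = (D²/8)(θ − sin θ) = 0.1686 m² and P = Dθ/2 = 1.062 m.
Hydraulic radius R = A/P = 0.1686/1.062 = 0.1588 m.
From Manning's equation, V = (1/n) R^(2/3) S^(1/2) = (1/0.022) × 0.1588^(2/3) × 0.00024^(1/2) = 0.206 m/s.

V = 0.206 m/s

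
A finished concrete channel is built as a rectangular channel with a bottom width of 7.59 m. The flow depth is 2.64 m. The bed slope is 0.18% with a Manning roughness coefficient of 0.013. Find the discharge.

Q = 87.8 m³/s

Flow area A = b·y = 7.59 × 2.64 = 20.04 m². Wetted perimeter P = b + 2y = 7.59 + 2×2.64 = 12.87 m.
Hydraulic radius R = A/P = 20.04/12.87 = 1.557 m.
Manning's equation: Q = (1/n) A R^(2/3) S^(1/2) = (1/0.013) × 20.04 × 1.557^(2/3) × 0.0018^(1/2) = 87.8 m³/s.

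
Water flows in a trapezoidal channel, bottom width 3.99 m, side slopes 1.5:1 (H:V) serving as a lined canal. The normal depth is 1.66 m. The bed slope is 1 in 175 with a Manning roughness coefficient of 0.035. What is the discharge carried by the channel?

With bottom width b = 3.99 m and side slope z = 1.5: A = (b + zy)y = (3.99 + 1.5×1.66)×1.66 = 10.76 m²; P = b + 2y√(1+z²) = 3.99 + 2×1.66×1.803 = 9.975 m.
Hydraulic radius R = A/P = 10.76/9.975 = 1.078 m.
Manning's equation: Q = (1/n) A R^(2/3) S^(1/2) = (1/0.035) × 10.76 × 1.078^(2/3) × 0.005714^(1/2) = 24.4 m³/s.

Q = 24.4 m³/s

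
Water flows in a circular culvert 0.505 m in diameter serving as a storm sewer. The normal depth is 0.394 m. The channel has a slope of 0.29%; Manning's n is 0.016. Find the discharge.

For a circular section of diameter D = 0.505 m at depth y = 0.394 m, the central angle is θ = 2 arccos(1 − 2y/D) = 4.331 rad. Then A = (D²/8)(θ − sin θ) = 0.1677 m² and P = Dθ/2 = 1.094 m.
Hydraulic radius R = A/P = 0.1677/1.094 = 0.1533 m.
Manning's equation: Q = (1/n) A R^(2/3) S^(1/2) = (1/0.016) × 0.1677 × 0.1533^(2/3) × 0.0029^(1/2) = 0.162 m³/s.

Q = 0.162 m³/s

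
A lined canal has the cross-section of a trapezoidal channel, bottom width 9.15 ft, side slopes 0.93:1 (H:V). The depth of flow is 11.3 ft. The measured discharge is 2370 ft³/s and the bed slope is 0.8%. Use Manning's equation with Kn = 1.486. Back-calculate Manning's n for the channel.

n = 0.0391

With bottom width b = 9.15 ft and side slope z = 0.93: A = (b + zy)y = (9.15 + 0.93×11.3)×11.3 = 222.1 ft²; P = b + 2y√(1+z²) = 9.15 + 2×11.3×1.366 = 40.01 ft.
Hydraulic radius R = A/P = 222.1/40.01 = 5.552 ft.
Rearranging Manning's equation: n = (1.486/Q) A R^(2/3) S^(1/2) = (1.486/2370) × 222.1 × 5.552^(2/3) × √0.008 = 0.0391.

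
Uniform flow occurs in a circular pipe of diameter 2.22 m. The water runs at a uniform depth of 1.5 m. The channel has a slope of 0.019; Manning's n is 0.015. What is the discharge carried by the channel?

For a circular section of diameter D = 2.22 m at depth y = 1.5 m, the central angle is θ = 2 arccos(1 − 2y/D) = 3.86 rad. Then A = (D²/8)(θ − sin θ) = 2.783 m² and P = Dθ/2 = 4.284 m.
Hydraulic radius R = A/P = 2.783/4.284 = 0.6496 m.
Manning's equation: Q = (1/n) A R^(2/3) S^(1/2) = (1/0.015) × 2.783 × 0.6496^(2/3) × 0.019^(1/2) = 19.2 m³/s.

Q = 19.2 m³/s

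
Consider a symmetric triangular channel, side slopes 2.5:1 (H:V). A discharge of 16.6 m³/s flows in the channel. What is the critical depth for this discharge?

At critical depth, Q² T / (g A³) = 1, i.e. A³/T = Q²/g = 16.6²/9.81 = 28.09.
Trying y = 1.96 m: A³/T = 90.39 — high.
Trying y = 1.13 m: A³/T = 5.758 — low.
Trying y = 1.55 m: A³/T = 27.96 — ≈ 28.09.

y_c = 1.55 m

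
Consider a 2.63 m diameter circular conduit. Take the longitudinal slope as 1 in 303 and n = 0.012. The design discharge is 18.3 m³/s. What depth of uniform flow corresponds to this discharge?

Manning's equation rearranged: A R^(2/3) = nQ / (1·√S) = 0.012 × 18.3 / (√0.0033) = 3.823.
Try y = 1.45 m: A R^(2/3) = 2.415 — too small.
Try y = 2.01 m: A R^(2/3) = 3.827 — matches.

y_n = 2.01 m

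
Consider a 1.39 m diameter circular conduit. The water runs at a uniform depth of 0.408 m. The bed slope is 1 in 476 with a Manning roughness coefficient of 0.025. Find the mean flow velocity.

V = 0.695 m/s

For a circular section of diameter D = 1.39 m at depth y = 0.408 m, the central angle is θ = 2 arccos(1 − 2y/D) = 2.29 rad. Then A = (D²/8)(θ − sin θ) = 0.3715 m² and P = Dθ/2 = 1.592 m.
Hydraulic radius R = A/P = 0.3715/1.592 = 0.2334 m.
From Manning's equation, V = (1/n) R^(2/3) S^(1/2) = (1/0.025) × 0.2334^(2/3) × 0.002101^(1/2) = 0.695 m/s.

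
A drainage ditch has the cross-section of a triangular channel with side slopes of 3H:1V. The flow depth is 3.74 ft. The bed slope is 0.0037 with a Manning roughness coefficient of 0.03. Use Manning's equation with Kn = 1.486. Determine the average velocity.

For a triangular section with side slope z = 3: A = zy² = 3×3.74² = 41.96 ft²; P = 2y√(1+z²) = 2×3.74×3.162 = 23.65 ft.
Hydraulic radius R = A/P = 41.96/23.65 = 1.774 ft.
From Manning's equation, V = (1.486/n) R^(2/3) S^(1/2) = (1.486/0.03) × 1.774^(2/3) × 0.0037^(1/2) = 4.42 ft/s.

V = 4.42 ft/s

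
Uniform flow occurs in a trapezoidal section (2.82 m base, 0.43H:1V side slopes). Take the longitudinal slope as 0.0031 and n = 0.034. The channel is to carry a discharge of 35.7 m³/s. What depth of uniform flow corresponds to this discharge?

y_n = 3.74 m

Manning's equation rearranged: A R^(2/3) = nQ / (1·√S) = 0.034 × 35.7 / (√0.0031) = 21.8.
At y = 2.73 m: A R^(2/3) = 12.61 — low.
At y = 3.74 m: A R^(2/3) = 21.81 — matches.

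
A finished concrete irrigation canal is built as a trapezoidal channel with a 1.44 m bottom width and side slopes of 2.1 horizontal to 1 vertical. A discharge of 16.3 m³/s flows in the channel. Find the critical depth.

At critical depth, Q² T / (g A³) = 1, i.e. A³/T = Q²/g = 16.3²/9.81 = 27.08.
Trying y = 1.58 m: A³/T = 52.61 — high.
Trying y = 1.03 m: A³/T = 8.864 — low.
Trying y = 1.35 m: A³/T = 27.04 — close enough.

y_c = 1.35 m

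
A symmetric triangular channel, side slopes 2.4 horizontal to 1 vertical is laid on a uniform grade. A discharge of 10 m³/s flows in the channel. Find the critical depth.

y_c = 1.29 m

At critical depth, Q² T / (g A³) = 1, i.e. A³/T = Q²/g = 10²/9.81 = 10.19.
At y = 1.43 m: A³/T = 17.22 — over.
At y = 1.29 m: A³/T = 10.29 — ≈ 10.19.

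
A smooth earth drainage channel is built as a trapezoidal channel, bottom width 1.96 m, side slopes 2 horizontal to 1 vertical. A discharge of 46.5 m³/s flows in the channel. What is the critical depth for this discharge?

At critical depth, Q² T / (g A³) = 1, i.e. A³/T = Q²/g = 46.5²/9.81 = 220.4.
Trying y = 1.5 m: A³/T = 51.74 — low.
Trying y = 2.71 m: A³/T = 625 — high.
Trying y = 2.13 m: A³/T = 221.9 — matches.

y_c = 2.13 m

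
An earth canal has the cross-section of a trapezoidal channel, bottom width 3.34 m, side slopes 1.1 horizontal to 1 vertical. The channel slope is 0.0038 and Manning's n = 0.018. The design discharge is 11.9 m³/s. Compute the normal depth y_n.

Manning's equation rearranged: A R^(2/3) = nQ / (1·√S) = 0.018 × 11.9 / (√0.0038) = 3.475.
At y = 1.1 m: A R^(2/3) = 4.158 — too large.
At y = 0.744 m: A R^(2/3) = 2.095 — too small.
At y = 0.994 m: A R^(2/3) = 3.474 — close enough.

y_n = 0.994 m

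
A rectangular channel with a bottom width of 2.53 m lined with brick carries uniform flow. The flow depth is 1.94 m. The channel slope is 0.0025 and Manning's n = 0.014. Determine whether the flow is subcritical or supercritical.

Flow area A = b·y = 2.53 × 1.94 = 4.908 m². Wetted perimeter P = b + 2y = 2.53 + 2×1.94 = 6.41 m.
Hydraulic radius R = A/P = 4.908/6.41 = 0.7657 m.
V = (1/n) R^(2/3) √S = (1/0.014) × 0.7657^(2/3) × √0.0025 = 2.989 m/s. Hydraulic depth D_h = A/T = 4.908/2.53 = 1.94 m.
Froude number Fr = V/√(g·D_h) = 2.989/√(9.81×1.94) = 0.685, which is less than 1, so the flow is subcritical.

subcritical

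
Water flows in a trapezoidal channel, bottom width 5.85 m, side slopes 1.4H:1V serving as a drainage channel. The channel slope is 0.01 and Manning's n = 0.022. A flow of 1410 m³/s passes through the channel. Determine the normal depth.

Manning's equation rearranged: A R^(2/3) = nQ / (1·√S) = 0.022 × 1410 / (√0.01) = 310.2.
Trying y = 5.21 m: A R^(2/3) = 138.6 — low.
Trying y = 9.32 m: A R^(2/3) = 490.3 — high.
Trying y = 7.59 m: A R^(2/3) = 310.5 — close enough.

y_n = 7.59 m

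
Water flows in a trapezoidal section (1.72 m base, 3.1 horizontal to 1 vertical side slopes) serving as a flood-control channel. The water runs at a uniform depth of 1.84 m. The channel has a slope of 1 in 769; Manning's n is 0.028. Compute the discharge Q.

Q = 17.6 m³/s

With bottom width b = 1.72 m and side slope z = 3.1: A = (b + zy)y = (1.72 + 3.1×1.84)×1.84 = 13.66 m²; P = b + 2y√(1+z²) = 1.72 + 2×1.84×3.257 = 13.71 m.
Hydraulic radius R = A/P = 13.66/13.71 = 0.9966 m.
Manning's equation: Q = (1/n) A R^(2/3) S^(1/2) = (1/0.028) × 13.66 × 0.9966^(2/3) × 0.0013^(1/2) = 17.6 m³/s.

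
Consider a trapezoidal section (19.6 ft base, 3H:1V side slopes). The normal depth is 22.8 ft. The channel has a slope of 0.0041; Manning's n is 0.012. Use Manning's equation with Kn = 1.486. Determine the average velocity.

With bottom width b = 19.6 ft and side slope z = 3: A = (b + zy)y = (19.6 + 3×22.8)×22.8 = 2006 ft²; P = b + 2y√(1+z²) = 19.6 + 2×22.8×3.162 = 163.8 ft.
Hydraulic radius R = A/P = 2006/163.8 = 12.25 ft.
From Manning's equation, V = (1.486/n) R^(2/3) S^(1/2) = (1.486/0.012) × 12.25^(2/3) × 0.0041^(1/2) = 42.1 ft/s.

V = 42.1 ft/s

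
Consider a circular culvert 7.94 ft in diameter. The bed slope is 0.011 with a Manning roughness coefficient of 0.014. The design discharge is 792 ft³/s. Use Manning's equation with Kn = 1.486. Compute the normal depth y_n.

y_n = 5.94 ft

Manning's equation rearranged: A R^(2/3) = nQ / (1.486·√S) = 0.014 × 792 / (1.486 × √0.011) = 71.14.
At y = 4.37 ft: A R^(2/3) = 45.86 — low.
At y = 6.42 ft: A R^(2/3) = 77.23 — high.
At y = 5.94 ft: A R^(2/3) = 71.1 — matches.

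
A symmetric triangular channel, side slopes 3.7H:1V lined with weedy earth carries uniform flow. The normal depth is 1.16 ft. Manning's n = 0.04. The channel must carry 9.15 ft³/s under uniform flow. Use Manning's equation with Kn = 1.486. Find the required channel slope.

For a triangular section with side slope z = 3.7: A = zy² = 3.7×1.16² = 4.979 ft²; P = 2y√(1+z²) = 2×1.16×3.833 = 8.892 ft.
Hydraulic radius R = A/P = 4.979/8.892 = 0.5599 ft.
From Manning's equation, S = [nQ / (1.486 A R^(2/3))]² = [0.04 × 9.15 / (1.486 × 4.979 × 0.5599^(2/3))]² = 0.0053.

S = 0.0053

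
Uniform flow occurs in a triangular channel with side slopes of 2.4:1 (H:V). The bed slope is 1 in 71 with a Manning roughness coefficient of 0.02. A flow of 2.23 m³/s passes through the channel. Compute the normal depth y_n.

y_n = 0.605 m

Manning's equation rearranged: A R^(2/3) = nQ / (1·√S) = 0.02 × 2.23 / (√0.01408) = 0.3758.
At y = 0.677 m: A R^(2/3) = 0.5065 — high.
At y = 0.538 m: A R^(2/3) = 0.2744 — low.
At y = 0.605 m: A R^(2/3) = 0.3753 — close enough.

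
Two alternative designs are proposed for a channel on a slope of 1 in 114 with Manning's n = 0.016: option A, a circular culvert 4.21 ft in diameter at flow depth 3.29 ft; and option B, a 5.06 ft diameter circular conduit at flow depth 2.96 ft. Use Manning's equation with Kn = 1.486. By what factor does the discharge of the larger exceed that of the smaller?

Channel A: For a circular section of diameter D = 4.21 ft at depth y = 3.29 ft, the central angle is θ = 2 arccos(1 − 2y/D) = 4.337 rad. Then A = (D²/8)(θ − sin θ) = 11.67 ft² and P = Dθ/2 = 9.13 ft. Hydraulic radius R = A/P = 11.67/9.13 = 1.278 ft. Q_A = (1.486/0.016)·11.67·1.278^(2/3)·√0.008772 = 119.6 ft³/s.
Channel B: For a circular section of diameter D = 5.06 ft at depth y = 2.96 ft, the central angle is θ = 2 arccos(1 − 2y/D) = 3.483 rad. Then A = (D²/8)(θ − sin θ) = 12.22 ft² and P = Dθ/2 = 8.812 ft. Hydraulic radius R = A/P = 12.22/8.812 = 1.387 ft. Q_B = (1.486/0.016)·12.22·1.387^(2/3)·√0.008772 = 132.2 ft³/s.
The larger discharge is 132.2 ft³/s and the smaller is 119.6 ft³/s; the ratio is 1.11.

1.11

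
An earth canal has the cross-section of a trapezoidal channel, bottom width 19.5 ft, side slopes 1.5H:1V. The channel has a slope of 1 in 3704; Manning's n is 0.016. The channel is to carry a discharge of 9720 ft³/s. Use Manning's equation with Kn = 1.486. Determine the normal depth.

Manning's equation rearranged: A R^(2/3) = nQ / (1.486·√S) = 0.016 × 9720 / (1.486 × √0.00027) = 6369.
Trying y = 27.8 ft: A R^(2/3) = 9981 — over.
Trying y = 17.1 ft: A R^(2/3) = 3466 — short.
Trying y = 22.7 ft: A R^(2/3) = 6369 — ≈ 6369.

y_n = 22.7 ft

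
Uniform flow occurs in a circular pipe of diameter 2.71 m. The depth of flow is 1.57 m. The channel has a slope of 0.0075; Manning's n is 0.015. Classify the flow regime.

For a circular section of diameter D = 2.71 m at depth y = 1.57 m, the central angle is θ = 2 arccos(1 − 2y/D) = 3.46 rad. Then A = (D²/8)(θ − sin θ) = 3.464 m² and P = Dθ/2 = 4.689 m.
Hydraulic radius R = A/P = 3.464/4.689 = 0.7388 m.
V = (1/n) R^(2/3) √S = (1/0.015) × 0.7388^(2/3) × √0.0075 = 4.719 m/s. Hydraulic depth D_h = A/T = 3.464/2.676 = 1.295 m.
Froude number Fr = V/√(g·D_h) = 4.719/√(9.81×1.295) = 1.32, which is greater than 1, so the flow is supercritical.

supercritical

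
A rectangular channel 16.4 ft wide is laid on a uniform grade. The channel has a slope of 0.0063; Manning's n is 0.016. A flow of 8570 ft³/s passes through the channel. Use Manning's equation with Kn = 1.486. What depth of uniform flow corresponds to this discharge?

Manning's equation rearranged: A R^(2/3) = nQ / (1.486·√S) = 0.016 × 8570 / (1.486 × √0.0063) = 1163.
At y = 19.3 ft: A R^(2/3) = 1016 — short.
At y = 23.9 ft: A R^(2/3) = 1309 — over.
At y = 21.6 ft: A R^(2/3) = 1162 — matches.

y_n = 21.6 ft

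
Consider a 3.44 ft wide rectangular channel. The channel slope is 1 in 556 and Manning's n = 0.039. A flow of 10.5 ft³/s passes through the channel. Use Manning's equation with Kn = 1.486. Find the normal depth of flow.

Manning's equation rearranged: A R^(2/3) = nQ / (1.486·√S) = 0.039 × 10.5 / (1.486 × √0.001799) = 6.498.
At y = 2.5 ft: A R^(2/3) = 8.708 — over.
At y = 1.66 ft: A R^(2/3) = 5.103 — short.
At y = 1.99 ft: A R^(2/3) = 6.488 — ≈ 6.498.

y_n = 1.99 ft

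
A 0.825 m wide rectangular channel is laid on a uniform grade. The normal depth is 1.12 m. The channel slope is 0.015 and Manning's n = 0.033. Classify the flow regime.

subcritical

Flow area A = b·y = 0.825 × 1.12 = 0.924 m². Wetted perimeter P = b + 2y = 0.825 + 2×1.12 = 3.065 m.
Hydraulic radius R = A/P = 0.924/3.065 = 0.3015 m.
V = (1/n) R^(2/3) √S = (1/0.033) × 0.3015^(2/3) × √0.015 = 1.669 m/s. Hydraulic depth D_h = A/T = 0.924/0.825 = 1.12 m.
Froude number Fr = V/√(g·D_h) = 1.669/√(9.81×1.12) = 0.503, which is less than 1, so the flow is subcritical.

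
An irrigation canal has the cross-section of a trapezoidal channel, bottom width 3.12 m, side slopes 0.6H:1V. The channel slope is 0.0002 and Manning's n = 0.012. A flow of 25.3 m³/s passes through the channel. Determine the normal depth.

y_n = 3.21 m

Manning's equation rearranged: A R^(2/3) = nQ / (1·√S) = 0.012 × 25.3 / (√0.0002) = 21.47.
Try y = 3.68 m: A R^(2/3) = 27.66 — over.
Try y = 3.21 m: A R^(2/3) = 21.48 — matches.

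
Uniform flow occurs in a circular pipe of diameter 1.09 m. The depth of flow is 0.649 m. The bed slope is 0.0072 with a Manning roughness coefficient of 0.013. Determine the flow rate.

Q = 1.7 m³/s

For a circular section of diameter D = 1.09 m at depth y = 0.649 m, the central angle is θ = 2 arccos(1 − 2y/D) = 3.526 rad. Then A = (D²/8)(θ − sin θ) = 0.5792 m² and P = Dθ/2 = 1.921 m.
Hydraulic radius R = A/P = 0.5792/1.921 = 0.3015 m.
Manning's equation: Q = (1/n) A R^(2/3) S^(1/2) = (1/0.013) × 0.5792 × 0.3015^(2/3) × 0.0072^(1/2) = 1.7 m³/s.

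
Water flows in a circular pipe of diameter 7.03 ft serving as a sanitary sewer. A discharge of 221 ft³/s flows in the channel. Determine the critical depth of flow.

y_c = 3.88 ft

At critical depth, Q² T / (g A³) = 1, i.e. A³/T = Q²/g = 221²/32.2 = 1517.
Trying y = 4.56 ft: A³/T = 2818 — high.
Trying y = 2.72 ft: A³/T = 389.4 — low.
Trying y = 3.88 ft: A³/T = 1516 — ≈ 1517.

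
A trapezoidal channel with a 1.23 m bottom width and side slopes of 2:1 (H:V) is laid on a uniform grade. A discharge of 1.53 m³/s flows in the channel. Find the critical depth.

At critical depth, Q² T / (g A³) = 1, i.e. A³/T = Q²/g = 1.53²/9.81 = 0.2386.
Trying y = 0.339 m: A³/T = 0.1046 — low.
Trying y = 0.512 m: A³/T = 0.4689 — high.
Trying y = 0.426 m: A³/T = 0.2378 — close enough.

y_c = 0.426 m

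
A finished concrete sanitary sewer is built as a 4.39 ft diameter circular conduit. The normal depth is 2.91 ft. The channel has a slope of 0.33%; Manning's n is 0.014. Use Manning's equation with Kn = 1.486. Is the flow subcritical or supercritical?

For a circular section of diameter D = 4.39 ft at depth y = 2.91 ft, the central angle is θ = 2 arccos(1 − 2y/D) = 3.805 rad. Then A = (D²/8)(θ − sin θ) = 10.65 ft² and P = Dθ/2 = 8.352 ft.
Hydraulic radius R = A/P = 10.65/8.352 = 1.275 ft.
V = (1.486/n) R^(2/3) √S = (1.486/0.014) × 1.275^(2/3) × √0.0033 = 7.17 ft/s. Hydraulic depth D_h = A/T = 10.65/4.151 = 2.566 ft.
Froude number Fr = V/√(g·D_h) = 7.17/√(32.2×2.566) = 0.789, which is less than 1, so the flow is subcritical.

subcritical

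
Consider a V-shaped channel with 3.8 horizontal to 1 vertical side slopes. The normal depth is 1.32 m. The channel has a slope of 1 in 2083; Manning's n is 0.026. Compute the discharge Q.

For a triangular section with side slope z = 3.8: A = zy² = 3.8×1.32² = 6.621 m²; P = 2y√(1+z²) = 2×1.32×3.929 = 10.37 m.
Hydraulic radius R = A/P = 6.621/10.37 = 0.6383 m.
Manning's equation: Q = (1/n) A R^(2/3) S^(1/2) = (1/0.026) × 6.621 × 0.6383^(2/3) × 0.0004801^(1/2) = 4.14 m³/s.

Q = 4.14 m³/s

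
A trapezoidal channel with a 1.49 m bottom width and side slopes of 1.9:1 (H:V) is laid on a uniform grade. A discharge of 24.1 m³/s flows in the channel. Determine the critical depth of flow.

At critical depth, Q² T / (g A³) = 1, i.e. A³/T = Q²/g = 24.1²/9.81 = 59.21.
At y = 1.17 m: A³/T = 13.81 — too small.
At y = 1.88 m: A³/T = 99.82 — too large.
At y = 1.66 m: A³/T = 58.75 — ≈ 59.21.

y_c = 1.66 m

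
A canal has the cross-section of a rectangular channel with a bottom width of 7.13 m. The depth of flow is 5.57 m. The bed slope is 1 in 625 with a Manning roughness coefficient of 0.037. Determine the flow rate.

Flow area A = b·y = 7.13 × 5.57 = 39.71 m². Wetted perimeter P = b + 2y = 7.13 + 2×5.57 = 18.27 m.
Hydraulic radius R = A/P = 39.71/18.27 = 2.174 m.
Manning's equation: Q = (1/n) A R^(2/3) S^(1/2) = (1/0.037) × 39.71 × 2.174^(2/3) × 0.0016^(1/2) = 72 m³/s.

Q = 72 m³/s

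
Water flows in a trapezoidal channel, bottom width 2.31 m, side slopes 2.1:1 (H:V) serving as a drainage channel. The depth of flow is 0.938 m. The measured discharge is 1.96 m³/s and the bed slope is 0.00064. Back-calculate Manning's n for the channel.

With bottom width b = 2.31 m and side slope z = 2.1: A = (b + zy)y = (2.31 + 2.1×0.938)×0.938 = 4.014 m²; P = b + 2y√(1+z²) = 2.31 + 2×0.938×2.326 = 6.673 m.
Hydraulic radius R = A/P = 4.014/6.673 = 0.6016 m.
Rearranging Manning's equation: n = (1/Q) A R^(2/3) S^(1/2) = (1/1.96) × 4.014 × 0.6016^(2/3) × √0.00064 = 0.0369.

n = 0.0369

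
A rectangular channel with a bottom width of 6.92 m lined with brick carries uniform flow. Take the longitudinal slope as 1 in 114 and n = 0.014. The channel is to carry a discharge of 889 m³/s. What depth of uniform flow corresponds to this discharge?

Manning's equation rearranged: A R^(2/3) = nQ / (1·√S) = 0.014 × 889 / (√0.008772) = 132.9.
Trying y = 11.2 m: A R^(2/3) = 148.2 — too large.
Trying y = 8.05 m: A R^(2/3) = 100.4 — too small.
Trying y = 10.2 m: A R^(2/3) = 132.9 — close enough.

y_n = 10.2 m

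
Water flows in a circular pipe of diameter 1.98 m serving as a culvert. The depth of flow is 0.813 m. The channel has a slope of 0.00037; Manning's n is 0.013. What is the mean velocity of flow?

V = 0.846 m/s

For a circular section of diameter D = 1.98 m at depth y = 0.813 m, the central angle is θ = 2 arccos(1 − 2y/D) = 2.782 rad. Then A = (D²/8)(θ − sin θ) = 1.191 m² and P = Dθ/2 = 2.754 m.
Hydraulic radius R = A/P = 1.191/2.754 = 0.4324 m.
From Manning's equation, V = (1/n) R^(2/3) S^(1/2) = (1/0.013) × 0.4324^(2/3) × 0.00037^(1/2) = 0.846 m/s.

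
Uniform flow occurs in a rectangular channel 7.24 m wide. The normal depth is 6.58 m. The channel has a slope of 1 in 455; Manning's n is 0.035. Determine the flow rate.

Flow area A = b·y = 7.24 × 6.58 = 47.64 m². Wetted perimeter P = b + 2y = 7.24 + 2×6.58 = 20.4 m.
Hydraulic radius R = A/P = 47.64/20.4 = 2.335 m.
Manning's equation: Q = (1/n) A R^(2/3) S^(1/2) = (1/0.035) × 47.64 × 2.335^(2/3) × 0.002198^(1/2) = 112 m³/s.

Q = 112 m³/s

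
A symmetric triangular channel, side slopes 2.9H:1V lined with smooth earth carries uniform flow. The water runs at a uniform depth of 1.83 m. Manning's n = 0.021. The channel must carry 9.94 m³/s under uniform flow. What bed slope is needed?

S = 0.000561

For a triangular section with side slope z = 2.9: A = zy² = 2.9×1.83² = 9.712 m²; P = 2y√(1+z²) = 2×1.83×3.068 = 11.23 m.
Hydraulic radius R = A/P = 9.712/11.23 = 0.865 m.
From Manning's equation, S = [nQ / (1 A R^(2/3))]² = [0.021 × 9.94 / (1 × 9.712 × 0.865^(2/3))]² = 0.000561.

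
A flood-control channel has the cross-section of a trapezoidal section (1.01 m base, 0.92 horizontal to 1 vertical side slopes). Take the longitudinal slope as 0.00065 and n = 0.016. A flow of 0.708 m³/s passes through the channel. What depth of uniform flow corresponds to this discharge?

Manning's equation rearranged: A R^(2/3) = nQ / (1·√S) = 0.016 × 0.708 / (√0.00065) = 0.4443.
Try y = 0.738 m: A R^(2/3) = 0.6916 — too large.
Try y = 0.582 m: A R^(2/3) = 0.4442 — close enough.

y_n = 0.582 m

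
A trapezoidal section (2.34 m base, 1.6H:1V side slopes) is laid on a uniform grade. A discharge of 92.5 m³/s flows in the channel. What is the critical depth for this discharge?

y_c = 3.04 m

At critical depth, Q² T / (g A³) = 1, i.e. A³/T = Q²/g = 92.5²/9.81 = 872.2.
At y = 3.38 m: A³/T = 1365 — over.
At y = 2.38 m: A³/T = 314.7 — short.
At y = 3.04 m: A³/T = 870.4 — close enough.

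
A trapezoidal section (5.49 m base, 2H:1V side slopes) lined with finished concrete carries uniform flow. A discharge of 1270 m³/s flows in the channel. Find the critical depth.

y_c = 8.36 m

At critical depth, Q² T / (g A³) = 1, i.e. A³/T = Q²/g = 1270²/9.81 = 164400.
At y = 10.6 m: A³/T = 472800 — high.
At y = 5.81 m: A³/T = 34190 — low.
At y = 8.36 m: A³/T = 164400 — ≈ 164400.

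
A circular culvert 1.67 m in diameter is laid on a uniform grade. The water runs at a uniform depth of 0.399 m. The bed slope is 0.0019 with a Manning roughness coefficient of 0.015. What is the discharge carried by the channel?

Q = 0.445 m³/s

For a circular section of diameter D = 1.67 m at depth y = 0.399 m, the central angle is θ = 2 arccos(1 − 2y/D) = 2.043 rad. Then A = (D²/8)(θ − sin θ) = 0.4017 m² and P = Dθ/2 = 1.706 m.
Hydraulic radius R = A/P = 0.4017/1.706 = 0.2355 m.
Manning's equation: Q = (1/n) A R^(2/3) S^(1/2) = (1/0.015) × 0.4017 × 0.2355^(2/3) × 0.0019^(1/2) = 0.445 m³/s.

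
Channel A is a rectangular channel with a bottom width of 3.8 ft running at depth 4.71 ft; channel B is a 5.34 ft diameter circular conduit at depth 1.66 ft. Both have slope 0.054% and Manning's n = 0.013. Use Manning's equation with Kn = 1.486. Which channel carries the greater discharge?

channel A

Channel A: Flow area A = b·y = 3.8 × 4.71 = 17.9 ft². Wetted perimeter P = b + 2y = 3.8 + 2×4.71 = 13.22 ft. Hydraulic radius R = A/P = 17.9/13.22 = 1.354 ft. Q_A = (1.486/0.013)·17.9·1.354^(2/3)·√0.00054 = 58.18 ft³/s.
Channel B: For a circular section of diameter D = 5.34 ft at depth y = 1.66 ft, the central angle is θ = 2 arccos(1 − 2y/D) = 2.366 rad. Then A = (D²/8)(θ − sin θ) = 5.936 ft² and P = Dθ/2 = 6.316 ft. Hydraulic radius R = A/P = 5.936/6.316 = 0.9398 ft. Q_B = (1.486/0.013)·5.936·0.9398^(2/3)·√0.00054 = 15.13 ft³/s.
Q_A = 58.18 ft³/s vs Q_B = 15.13 ft³/s, so channel A carries more.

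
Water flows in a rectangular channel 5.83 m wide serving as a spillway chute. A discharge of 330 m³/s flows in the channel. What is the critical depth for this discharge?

For a rectangular channel, critical depth y_c = (q²/g)^(1/3) where q = Q/b = 330/5.83 = 56.6 m²/s.
So y_c = (56.6²/9.81)^(1/3) = 6.89 m.

y_c = 6.89 m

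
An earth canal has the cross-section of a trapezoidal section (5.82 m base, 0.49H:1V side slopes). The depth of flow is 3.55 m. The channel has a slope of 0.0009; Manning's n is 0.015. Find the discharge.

With bottom width b = 5.82 m and side slope z = 0.49: A = (b + zy)y = (5.82 + 0.49×3.55)×3.55 = 26.84 m²; P = b + 2y√(1+z²) = 5.82 + 2×3.55×1.114 = 13.73 m.
Hydraulic radius R = A/P = 26.84/13.73 = 1.955 m.
Manning's equation: Q = (1/n) A R^(2/3) S^(1/2) = (1/0.015) × 26.84 × 1.955^(2/3) × 0.0009^(1/2) = 83.9 m³/s.

Q = 83.9 m³/s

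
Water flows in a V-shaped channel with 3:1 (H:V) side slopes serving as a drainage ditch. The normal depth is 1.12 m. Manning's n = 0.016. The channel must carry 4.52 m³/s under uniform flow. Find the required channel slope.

S = 0.000858

For a triangular section with side slope z = 3: A = zy² = 3×1.12² = 3.763 m²; P = 2y√(1+z²) = 2×1.12×3.162 = 7.084 m.
Hydraulic radius R = A/P = 3.763/7.084 = 0.5313 m.
From Manning's equation, S = [nQ / (1 A R^(2/3))]² = [0.016 × 4.52 / (1 × 3.763 × 0.5313^(2/3))]² = 0.000858.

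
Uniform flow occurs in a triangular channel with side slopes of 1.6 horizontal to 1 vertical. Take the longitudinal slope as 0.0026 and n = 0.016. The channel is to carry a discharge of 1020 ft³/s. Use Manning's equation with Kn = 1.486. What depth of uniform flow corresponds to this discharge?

Manning's equation rearranged: A R^(2/3) = nQ / (1.486·√S) = 0.016 × 1020 / (1.486 × √0.0026) = 215.4.
At y = 9.79 ft: A R^(2/3) = 396.1 — high.
At y = 6.11 ft: A R^(2/3) = 112.7 — low.
At y = 7.79 ft: A R^(2/3) = 215.3 — ≈ 215.4.

y_n = 7.79 ft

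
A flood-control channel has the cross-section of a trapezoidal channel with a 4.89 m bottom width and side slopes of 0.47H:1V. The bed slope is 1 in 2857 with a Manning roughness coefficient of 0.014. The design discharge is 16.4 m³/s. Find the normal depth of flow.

y_n = 1.88 m

Manning's equation rearranged: A R^(2/3) = nQ / (1·√S) = 0.014 × 16.4 / (√0.00035) = 12.27.
Trying y = 1.6 m: A R^(2/3) = 9.452 — low.
Trying y = 2.39 m: A R^(2/3) = 18.1 — high.
Trying y = 1.88 m: A R^(2/3) = 12.26 — ≈ 12.27.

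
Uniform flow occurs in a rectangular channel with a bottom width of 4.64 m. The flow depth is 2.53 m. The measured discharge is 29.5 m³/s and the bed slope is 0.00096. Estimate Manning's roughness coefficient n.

n = 0.014

Flow area A = b·y = 4.64 × 2.53 = 11.74 m². Wetted perimeter P = b + 2y = 4.64 + 2×2.53 = 9.7 m.
Hydraulic radius R = A/P = 11.74/9.7 = 1.21 m.
Rearranging Manning's equation: n = (1/Q) A R^(2/3) S^(1/2) = (1/29.5) × 11.74 × 1.21^(2/3) × √0.00096 = 0.014.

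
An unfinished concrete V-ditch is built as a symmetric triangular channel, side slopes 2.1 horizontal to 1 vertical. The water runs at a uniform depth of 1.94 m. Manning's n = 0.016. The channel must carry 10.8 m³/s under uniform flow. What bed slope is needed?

S = 0.00057

For a triangular section with side slope z = 2.1: A = zy² = 2.1×1.94² = 7.904 m²; P = 2y√(1+z²) = 2×1.94×2.326 = 9.025 m.
Hydraulic radius R = A/P = 7.904/9.025 = 0.8758 m.
From Manning's equation, S = [nQ / (1 A R^(2/3))]² = [0.016 × 10.8 / (1 × 7.904 × 0.8758^(2/3))]² = 0.00057.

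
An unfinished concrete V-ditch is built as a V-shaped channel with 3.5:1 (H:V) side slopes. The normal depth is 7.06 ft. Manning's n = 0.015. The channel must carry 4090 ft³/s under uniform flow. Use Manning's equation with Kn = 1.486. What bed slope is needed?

S = 0.011

For a triangular section with side slope z = 3.5: A = zy² = 3.5×7.06² = 174.5 ft²; P = 2y√(1+z²) = 2×7.06×3.64 = 51.4 ft.
Hydraulic radius R = A/P = 174.5/51.4 = 3.394 ft.
From Manning's equation, S = [nQ / (1.486 A R^(2/3))]² = [0.015 × 4090 / (1.486 × 174.5 × 3.394^(2/3))]² = 0.011.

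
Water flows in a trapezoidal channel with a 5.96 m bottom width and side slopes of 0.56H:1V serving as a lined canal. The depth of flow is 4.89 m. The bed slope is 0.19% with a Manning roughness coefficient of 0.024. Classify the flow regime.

With bottom width b = 5.96 m and side slope z = 0.56: A = (b + zy)y = (5.96 + 0.56×4.89)×4.89 = 42.54 m²; P = b + 2y√(1+z²) = 5.96 + 2×4.89×1.146 = 17.17 m.
Hydraulic radius R = A/P = 42.54/17.17 = 2.477 m.
V = (1/n) R^(2/3) √S = (1/0.024) × 2.477^(2/3) × √0.0019 = 3.325 m/s. Hydraulic depth D_h = A/T = 42.54/11.44 = 3.719 m.
Froude number Fr = V/√(g·D_h) = 3.325/√(9.81×3.719) = 0.551, which is less than 1, so the flow is subcritical.

subcritical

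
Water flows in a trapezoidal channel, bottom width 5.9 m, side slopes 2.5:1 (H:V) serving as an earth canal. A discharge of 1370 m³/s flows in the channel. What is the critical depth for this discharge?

At critical depth, Q² T / (g A³) = 1, i.e. A³/T = Q²/g = 1370²/9.81 = 191300.
Trying y = 6.23 m: A³/T = 64640 — short.
Trying y = 9.67 m: A³/T = 453400 — over.
Trying y = 7.98 m: A³/T = 191700 — ≈ 191300.

y_c = 7.98 m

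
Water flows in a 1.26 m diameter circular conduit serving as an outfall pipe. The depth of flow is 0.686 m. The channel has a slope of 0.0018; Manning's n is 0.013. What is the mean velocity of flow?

V = 1.56 m/s

For a circular section of diameter D = 1.26 m at depth y = 0.686 m, the central angle is θ = 2 arccos(1 − 2y/D) = 3.32 rad. Then A = (D²/8)(θ − sin θ) = 0.6939 m² and P = Dθ/2 = 2.091 m.
Hydraulic radius R = A/P = 0.6939/2.091 = 0.3318 m.
From Manning's equation, V = (1/n) R^(2/3) S^(1/2) = (1/0.013) × 0.3318^(2/3) × 0.0018^(1/2) = 1.56 m/s.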